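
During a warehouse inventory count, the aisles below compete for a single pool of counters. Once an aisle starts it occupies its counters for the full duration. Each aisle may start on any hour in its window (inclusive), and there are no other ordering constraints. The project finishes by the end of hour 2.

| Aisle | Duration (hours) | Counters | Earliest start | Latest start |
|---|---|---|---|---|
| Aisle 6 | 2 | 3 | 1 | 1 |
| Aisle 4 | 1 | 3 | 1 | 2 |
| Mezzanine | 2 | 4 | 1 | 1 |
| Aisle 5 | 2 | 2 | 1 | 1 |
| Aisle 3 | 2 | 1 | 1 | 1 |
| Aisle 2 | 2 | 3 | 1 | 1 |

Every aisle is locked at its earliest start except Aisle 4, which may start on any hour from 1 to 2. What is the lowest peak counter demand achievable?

Aisle 4@1: h1:16  h2:13 → peak 16
Aisle 4@2: h1:13  h2:16 → peak 16
Best is Aisle 4@1, peak 16.

16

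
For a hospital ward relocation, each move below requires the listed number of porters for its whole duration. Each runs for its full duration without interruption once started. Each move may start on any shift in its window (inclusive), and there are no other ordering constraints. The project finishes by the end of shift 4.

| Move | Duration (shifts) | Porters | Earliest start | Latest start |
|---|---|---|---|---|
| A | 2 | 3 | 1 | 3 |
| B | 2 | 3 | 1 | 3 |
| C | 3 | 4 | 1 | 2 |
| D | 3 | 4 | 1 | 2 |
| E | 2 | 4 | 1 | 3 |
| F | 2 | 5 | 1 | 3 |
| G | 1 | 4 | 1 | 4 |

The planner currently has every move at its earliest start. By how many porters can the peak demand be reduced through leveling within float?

11

Early-start peak: s1:27  s2:23  s3:8  s4:0 ⇒ 27.
Leveled (A@1, B@3, C@1, D@1, E@1, F@3, G@4): s1:15  s2:15  s3:16  s4:12 ⇒ 16.
Reduction 27 − 16 = 11.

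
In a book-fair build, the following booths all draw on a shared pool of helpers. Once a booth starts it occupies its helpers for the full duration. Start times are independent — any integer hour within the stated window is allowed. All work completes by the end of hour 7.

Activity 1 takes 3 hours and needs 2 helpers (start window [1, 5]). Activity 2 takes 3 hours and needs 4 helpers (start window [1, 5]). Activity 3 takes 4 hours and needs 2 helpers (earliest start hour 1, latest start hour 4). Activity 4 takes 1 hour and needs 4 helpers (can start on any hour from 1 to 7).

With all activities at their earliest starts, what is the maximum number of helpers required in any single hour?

12

Early-start schedule: Activity 1@1, Activity 2@1, Activity 3@1, Activity 4@1.
Load per hour: hour 1: 12, hour 2: 8, hour 3: 8, hour 4: 2, hour 5: 0, hour 6: 0, hour 7: 0.
Peak is 12.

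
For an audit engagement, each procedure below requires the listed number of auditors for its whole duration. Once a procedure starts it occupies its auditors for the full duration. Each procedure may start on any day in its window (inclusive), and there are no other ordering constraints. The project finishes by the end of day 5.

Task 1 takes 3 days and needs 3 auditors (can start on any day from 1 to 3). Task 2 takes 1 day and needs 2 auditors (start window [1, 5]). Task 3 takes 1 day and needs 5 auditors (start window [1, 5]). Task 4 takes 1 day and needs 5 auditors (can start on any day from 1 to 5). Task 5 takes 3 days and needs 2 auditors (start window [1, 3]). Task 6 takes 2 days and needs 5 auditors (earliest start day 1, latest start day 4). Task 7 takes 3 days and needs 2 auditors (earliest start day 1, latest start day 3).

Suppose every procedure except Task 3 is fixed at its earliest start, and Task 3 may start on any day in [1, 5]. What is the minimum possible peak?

19

Task 3@1: d1:24  d2:12  d3:7  d4:0  d5:0 → peak 24
Task 3@2: d1:19  d2:17  d3:7  d4:0  d5:0 → peak 19
Task 3@3: d1:19  d2:12  d3:12  d4:0  d5:0 → peak 19
Task 3@4: d1:19  d2:12  d3:7  d4:5  d5:0 → peak 19
Task 3@5: d1:19  d2:12  d3:7  d4:0  d5:5 → peak 19
Best is Task 3@2, peak 19.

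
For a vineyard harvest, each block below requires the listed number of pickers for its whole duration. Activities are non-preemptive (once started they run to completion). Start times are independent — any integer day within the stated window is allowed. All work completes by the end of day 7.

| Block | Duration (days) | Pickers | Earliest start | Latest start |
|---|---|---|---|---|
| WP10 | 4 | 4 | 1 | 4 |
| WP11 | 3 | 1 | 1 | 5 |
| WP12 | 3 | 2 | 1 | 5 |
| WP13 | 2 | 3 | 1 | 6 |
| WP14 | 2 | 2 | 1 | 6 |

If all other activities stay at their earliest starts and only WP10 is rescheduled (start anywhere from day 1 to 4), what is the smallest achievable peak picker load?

WP10@1: d1:12  d2:12  d3:7  d4:4  d5:0  d6:0  d7:0 → peak 12
WP10@2: d1:8  d2:12  d3:7  d4:4  d5:4  d6:0  d7:0 → peak 12
WP10@3: d1:8  d2:8  d3:7  d4:4  d5:4  d6:4  d7:0 → peak 8
WP10@4: d1:8  d2:8  d3:3  d4:4  d5:4  d6:4  d7:4 → peak 8
Best is WP10@3, peak 8.

8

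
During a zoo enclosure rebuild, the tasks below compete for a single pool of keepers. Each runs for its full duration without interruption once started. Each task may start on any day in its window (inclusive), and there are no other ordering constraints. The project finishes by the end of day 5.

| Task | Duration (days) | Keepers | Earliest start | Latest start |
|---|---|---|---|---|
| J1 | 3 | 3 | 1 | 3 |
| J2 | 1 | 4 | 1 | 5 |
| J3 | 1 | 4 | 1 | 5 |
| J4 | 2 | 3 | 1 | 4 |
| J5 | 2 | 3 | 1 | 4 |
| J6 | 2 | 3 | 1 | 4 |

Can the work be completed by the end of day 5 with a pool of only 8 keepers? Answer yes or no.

The minimum achievable peak is 9; 8 < 9, so no feasible schedule stays within the cap.

no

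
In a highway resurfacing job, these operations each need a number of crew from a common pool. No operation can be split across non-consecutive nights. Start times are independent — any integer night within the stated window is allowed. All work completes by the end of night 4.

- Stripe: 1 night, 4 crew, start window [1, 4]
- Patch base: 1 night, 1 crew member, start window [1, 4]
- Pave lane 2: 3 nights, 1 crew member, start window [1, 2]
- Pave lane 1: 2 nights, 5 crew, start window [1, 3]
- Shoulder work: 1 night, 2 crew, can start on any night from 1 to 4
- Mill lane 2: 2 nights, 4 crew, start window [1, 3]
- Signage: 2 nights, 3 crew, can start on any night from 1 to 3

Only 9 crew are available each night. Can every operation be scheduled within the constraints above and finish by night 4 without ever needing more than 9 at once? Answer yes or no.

Schedule Stripe@1, Patch base@1, Pave lane 2@2, Pave lane 1@3, Shoulder work@2, Mill lane 2@1, Signage@3: n1:9  n2:7  n3:9  n4:9 — peak 9 ≤ 9.

yes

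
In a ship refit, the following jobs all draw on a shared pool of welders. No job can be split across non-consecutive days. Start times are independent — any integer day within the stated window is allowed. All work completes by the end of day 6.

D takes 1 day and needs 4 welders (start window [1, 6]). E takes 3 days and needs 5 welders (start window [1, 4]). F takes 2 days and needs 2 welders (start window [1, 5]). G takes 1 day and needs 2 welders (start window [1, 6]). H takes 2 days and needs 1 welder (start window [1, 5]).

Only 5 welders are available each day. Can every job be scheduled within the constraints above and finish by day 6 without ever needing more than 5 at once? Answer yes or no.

Schedule D@1, E@2, F@5, G@5, H@5: d1:4  d2:5  d3:5  d4:5  d5:5  d6:3 — peak 5 ≤ 5.

yes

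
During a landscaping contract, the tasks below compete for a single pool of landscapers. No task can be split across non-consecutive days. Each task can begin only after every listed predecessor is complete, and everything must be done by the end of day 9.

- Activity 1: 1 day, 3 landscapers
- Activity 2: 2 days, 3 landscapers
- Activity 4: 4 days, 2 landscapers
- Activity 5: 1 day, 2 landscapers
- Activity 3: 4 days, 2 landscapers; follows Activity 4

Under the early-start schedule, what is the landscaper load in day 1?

At early start, day 1 has: Activity 1, Activity 2, Activity 4, Activity 5.
Demand: 3 + 3 + 2 + 2 = 10.

10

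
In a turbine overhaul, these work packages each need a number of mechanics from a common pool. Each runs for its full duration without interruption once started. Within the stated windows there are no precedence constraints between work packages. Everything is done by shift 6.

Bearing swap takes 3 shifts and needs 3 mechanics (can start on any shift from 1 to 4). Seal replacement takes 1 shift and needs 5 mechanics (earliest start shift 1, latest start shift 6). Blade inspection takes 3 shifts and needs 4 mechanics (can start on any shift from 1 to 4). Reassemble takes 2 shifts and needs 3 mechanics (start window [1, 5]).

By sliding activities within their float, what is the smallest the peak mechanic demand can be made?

7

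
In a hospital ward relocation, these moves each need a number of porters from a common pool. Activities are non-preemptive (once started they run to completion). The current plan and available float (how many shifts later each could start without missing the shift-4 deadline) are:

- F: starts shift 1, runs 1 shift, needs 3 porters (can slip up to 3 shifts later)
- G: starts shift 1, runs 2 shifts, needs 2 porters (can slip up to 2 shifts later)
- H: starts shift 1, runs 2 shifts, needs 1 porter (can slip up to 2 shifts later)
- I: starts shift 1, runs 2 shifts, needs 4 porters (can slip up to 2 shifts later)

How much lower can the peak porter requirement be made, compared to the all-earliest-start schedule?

5

Early-start peak: s1:10  s2:7  s3:0  s4:0 ⇒ 10.
Leveled (F@1, G@1, H@2, I@3): s1:5  s2:3  s3:5  s4:4 ⇒ 5.
Reduction 10 − 5 = 5.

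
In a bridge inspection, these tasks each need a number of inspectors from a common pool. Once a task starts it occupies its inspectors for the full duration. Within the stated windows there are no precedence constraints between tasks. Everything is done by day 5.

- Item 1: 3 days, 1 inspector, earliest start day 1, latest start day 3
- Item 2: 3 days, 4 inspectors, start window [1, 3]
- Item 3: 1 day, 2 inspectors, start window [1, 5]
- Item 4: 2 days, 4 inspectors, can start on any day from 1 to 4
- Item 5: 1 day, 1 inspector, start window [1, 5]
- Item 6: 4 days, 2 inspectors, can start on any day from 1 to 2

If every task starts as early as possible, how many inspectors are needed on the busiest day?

Early-start schedule: Item 1@1, Item 2@1, Item 3@1, Item 4@1, Item 5@1, Item 6@1.
Load per day: day 1: 14, day 2: 11, day 3: 7, day 4: 2, day 5: 0.
Peak is 14.

14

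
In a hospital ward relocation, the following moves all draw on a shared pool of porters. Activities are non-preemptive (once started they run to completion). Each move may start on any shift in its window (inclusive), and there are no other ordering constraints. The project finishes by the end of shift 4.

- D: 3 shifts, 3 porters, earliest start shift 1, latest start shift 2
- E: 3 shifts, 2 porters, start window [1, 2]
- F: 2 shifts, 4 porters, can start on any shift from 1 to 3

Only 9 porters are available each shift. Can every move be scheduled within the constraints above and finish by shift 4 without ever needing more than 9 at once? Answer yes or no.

yes

Schedule D@1, E@1, F@1: s1:9  s2:9  s3:5  s4:0 — peak 9 ≤ 9.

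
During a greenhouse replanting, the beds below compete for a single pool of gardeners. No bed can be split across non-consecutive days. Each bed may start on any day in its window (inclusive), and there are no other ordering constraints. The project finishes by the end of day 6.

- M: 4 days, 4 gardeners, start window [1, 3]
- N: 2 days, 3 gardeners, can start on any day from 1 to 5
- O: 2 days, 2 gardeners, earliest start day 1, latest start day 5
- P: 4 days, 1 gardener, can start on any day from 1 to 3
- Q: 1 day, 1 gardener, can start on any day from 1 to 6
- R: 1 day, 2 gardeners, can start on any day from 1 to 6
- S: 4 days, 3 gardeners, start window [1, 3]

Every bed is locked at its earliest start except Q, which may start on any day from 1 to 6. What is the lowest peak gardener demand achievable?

Q@1: d1:16  d2:13  d3:8  d4:8  d5:0  d6:0 → peak 16
Q@2: d1:15  d2:14  d3:8  d4:8  d5:0  d6:0 → peak 15
Q@3: d1:15  d2:13  d3:9  d4:8  d5:0  d6:0 → peak 15
Q@4: d1:15  d2:13  d3:8  d4:9  d5:0  d6:0 → peak 15
Q@5: d1:15  d2:13  d3:8  d4:8  d5:1  d6:0 → peak 15
Q@6: d1:15  d2:13  d3:8  d4:8  d5:0  d6:1 → peak 15
Best is Q@2, peak 15.

15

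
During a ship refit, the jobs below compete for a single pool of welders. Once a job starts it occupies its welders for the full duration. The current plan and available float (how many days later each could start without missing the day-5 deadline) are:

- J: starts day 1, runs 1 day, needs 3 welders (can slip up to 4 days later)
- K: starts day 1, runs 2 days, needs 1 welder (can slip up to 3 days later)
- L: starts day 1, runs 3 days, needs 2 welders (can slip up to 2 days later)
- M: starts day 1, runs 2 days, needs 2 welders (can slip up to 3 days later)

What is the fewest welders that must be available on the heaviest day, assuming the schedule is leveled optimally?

Early-start (J@1, K@1, L@1, M@1) gives peak 8: d1:8  d2:5  d3:2  d4:0  d5:0.
Shift L→2, M→3.
Schedule J@1, K@1, L@2, M@3: d1:4  d2:3  d3:4  d4:4  d5:0 — peak 4.

4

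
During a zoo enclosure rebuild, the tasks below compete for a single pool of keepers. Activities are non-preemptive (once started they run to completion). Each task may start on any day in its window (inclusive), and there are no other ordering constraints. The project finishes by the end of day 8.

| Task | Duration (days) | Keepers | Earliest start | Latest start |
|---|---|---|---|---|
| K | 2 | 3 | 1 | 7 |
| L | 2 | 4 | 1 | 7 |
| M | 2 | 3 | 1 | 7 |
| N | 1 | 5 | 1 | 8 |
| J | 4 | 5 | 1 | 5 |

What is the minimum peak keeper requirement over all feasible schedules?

8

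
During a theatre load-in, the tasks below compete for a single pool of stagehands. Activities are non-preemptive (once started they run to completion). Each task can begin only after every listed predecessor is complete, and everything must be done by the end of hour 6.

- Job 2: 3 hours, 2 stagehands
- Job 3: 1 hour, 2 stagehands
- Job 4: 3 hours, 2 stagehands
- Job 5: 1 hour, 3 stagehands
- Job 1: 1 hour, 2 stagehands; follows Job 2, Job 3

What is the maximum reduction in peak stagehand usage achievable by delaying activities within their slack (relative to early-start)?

Early-start peak: h1:9  h2:4  h3:4  h4:2  h5:0  h6:0 ⇒ 9.
Leveled (Job 2@1, Job 3@1, Job 4@2, Job 5@5, Job 1@4): h1:4  h2:4  h3:4  h4:4  h5:3  h6:0 ⇒ 4.
Reduction 9 − 4 = 5.

5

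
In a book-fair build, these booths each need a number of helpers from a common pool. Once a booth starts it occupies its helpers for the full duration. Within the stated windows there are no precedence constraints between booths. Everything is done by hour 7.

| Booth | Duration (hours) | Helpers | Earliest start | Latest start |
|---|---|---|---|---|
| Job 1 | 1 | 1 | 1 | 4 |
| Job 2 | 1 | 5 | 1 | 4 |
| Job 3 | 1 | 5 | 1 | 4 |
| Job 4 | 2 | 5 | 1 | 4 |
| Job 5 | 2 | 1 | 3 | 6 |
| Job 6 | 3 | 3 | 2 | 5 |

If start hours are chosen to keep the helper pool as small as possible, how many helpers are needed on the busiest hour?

Early-start (Job 1@1, Job 2@1, Job 3@1, Job 4@1, Job 5@3, Job 6@2) gives peak 16: h1:16  h2:8  h3:4  h4:4  h5:0  h6:0  h7:0.
Shift Job 3→2, Job 4→3, Job 6→5.
Schedule Job 1@1, Job 2@1, Job 3@2, Job 4@3, Job 5@3, Job 6@5: h1:6  h2:5  h3:6  h4:6  h5:3  h6:3  h7:3 — peak 6.

6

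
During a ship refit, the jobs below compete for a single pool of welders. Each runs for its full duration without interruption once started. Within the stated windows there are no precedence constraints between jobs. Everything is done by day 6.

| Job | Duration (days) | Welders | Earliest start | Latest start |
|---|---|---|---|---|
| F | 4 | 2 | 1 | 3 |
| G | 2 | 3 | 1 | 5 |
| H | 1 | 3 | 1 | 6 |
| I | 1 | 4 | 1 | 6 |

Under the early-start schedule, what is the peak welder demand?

12

Early-start schedule: F@1, G@1, H@1, I@1.
Load per day: day 1: 12, day 2: 5, day 3: 2, day 4: 2, day 5: 0, day 6: 0.
Peak is 12.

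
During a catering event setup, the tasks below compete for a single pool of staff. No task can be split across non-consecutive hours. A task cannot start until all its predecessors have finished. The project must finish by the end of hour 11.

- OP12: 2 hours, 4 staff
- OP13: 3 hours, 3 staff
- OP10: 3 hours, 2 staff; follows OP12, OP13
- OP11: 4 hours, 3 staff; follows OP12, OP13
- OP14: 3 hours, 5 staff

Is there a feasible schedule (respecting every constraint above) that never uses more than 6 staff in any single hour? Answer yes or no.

The minimum achievable peak is 7; 6 < 7, so no feasible schedule stays within the cap.

no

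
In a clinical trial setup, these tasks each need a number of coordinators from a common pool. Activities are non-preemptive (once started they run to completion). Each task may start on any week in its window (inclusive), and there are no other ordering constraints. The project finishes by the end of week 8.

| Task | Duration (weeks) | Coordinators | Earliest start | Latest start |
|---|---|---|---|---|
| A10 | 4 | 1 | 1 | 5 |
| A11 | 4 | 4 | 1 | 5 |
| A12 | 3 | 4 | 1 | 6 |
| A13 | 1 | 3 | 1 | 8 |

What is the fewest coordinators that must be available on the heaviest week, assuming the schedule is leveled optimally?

Early-start (A10@1, A11@1, A12@1, A13@1) gives peak 12: w1:12  w2:9  w3:9  w4:5  w5:0  w6:0  w7:0  w8:0.
Shift A12→5, A13→8.
Schedule A10@1, A11@1, A12@5, A13@8: w1:5  w2:5  w3:5  w4:5  w5:4  w6:4  w7:4  w8:3 — peak 5.
Total coordinator-weeks = 35 over 8 weeks ⇒ peak ≥ ⌈35/8⌉ = 5, so 5 is optimal.

5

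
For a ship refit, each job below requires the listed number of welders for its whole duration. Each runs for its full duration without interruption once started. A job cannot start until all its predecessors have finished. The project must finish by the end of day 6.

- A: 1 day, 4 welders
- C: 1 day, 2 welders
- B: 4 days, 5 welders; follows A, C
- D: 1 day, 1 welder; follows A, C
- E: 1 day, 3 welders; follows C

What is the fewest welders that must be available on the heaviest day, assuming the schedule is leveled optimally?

6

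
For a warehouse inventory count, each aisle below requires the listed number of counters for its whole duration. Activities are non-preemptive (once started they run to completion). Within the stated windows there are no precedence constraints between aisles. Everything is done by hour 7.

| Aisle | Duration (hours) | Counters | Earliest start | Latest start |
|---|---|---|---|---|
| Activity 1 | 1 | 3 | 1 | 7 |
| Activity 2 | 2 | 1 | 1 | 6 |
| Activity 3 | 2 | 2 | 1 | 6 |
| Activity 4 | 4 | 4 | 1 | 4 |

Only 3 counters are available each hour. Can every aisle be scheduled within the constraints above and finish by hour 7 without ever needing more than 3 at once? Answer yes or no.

no

Total counter-hours = 25; over 7 hours the average is 25/7 > 3, so some hour must exceed 3.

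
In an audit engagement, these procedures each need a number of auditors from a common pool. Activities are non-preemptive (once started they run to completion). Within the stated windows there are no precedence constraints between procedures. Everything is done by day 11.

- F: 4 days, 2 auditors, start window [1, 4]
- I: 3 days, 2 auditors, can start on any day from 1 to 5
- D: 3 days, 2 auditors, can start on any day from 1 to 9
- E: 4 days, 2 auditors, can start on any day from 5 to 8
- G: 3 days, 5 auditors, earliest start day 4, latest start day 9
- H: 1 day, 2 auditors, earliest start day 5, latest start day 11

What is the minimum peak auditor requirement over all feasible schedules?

Early-start (F@1, I@1, D@1, E@5, G@4, H@5) gives peak 9: d1:6  d2:6  d3:6  d4:7  d5:9  d6:7  d7:2  d8:2  d9:0  d10:0  d11:0.
Shift D→4, G→9, H→7.
Schedule F@1, I@1, D@4, E@5, G@9, H@7: d1:4  d2:4  d3:4  d4:4  d5:4  d6:4  d7:4  d8:2  d9:5  d10:5  d11:5 — peak 5.
Total auditor-days = 45 over 11 days ⇒ peak ≥ ⌈45/11⌉ = 5, so 5 is optimal.

5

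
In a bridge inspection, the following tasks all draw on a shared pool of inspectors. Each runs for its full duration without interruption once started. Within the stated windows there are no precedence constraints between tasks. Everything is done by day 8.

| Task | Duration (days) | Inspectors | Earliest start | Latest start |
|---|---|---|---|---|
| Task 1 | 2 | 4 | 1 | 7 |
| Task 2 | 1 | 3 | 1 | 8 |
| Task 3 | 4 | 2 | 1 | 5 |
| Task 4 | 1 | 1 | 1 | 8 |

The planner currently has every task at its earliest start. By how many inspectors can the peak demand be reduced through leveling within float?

Early-start peak: d1:10  d2:6  d3:2  d4:2  d5:0  d6:0  d7:0  d8:0 ⇒ 10.
Leveled (Task 1@1, Task 2@3, Task 3@4, Task 4@3): d1:4  d2:4  d3:4  d4:2  d5:2  d6:2  d7:2  d8:0 ⇒ 4.
Reduction 10 − 4 = 6.

6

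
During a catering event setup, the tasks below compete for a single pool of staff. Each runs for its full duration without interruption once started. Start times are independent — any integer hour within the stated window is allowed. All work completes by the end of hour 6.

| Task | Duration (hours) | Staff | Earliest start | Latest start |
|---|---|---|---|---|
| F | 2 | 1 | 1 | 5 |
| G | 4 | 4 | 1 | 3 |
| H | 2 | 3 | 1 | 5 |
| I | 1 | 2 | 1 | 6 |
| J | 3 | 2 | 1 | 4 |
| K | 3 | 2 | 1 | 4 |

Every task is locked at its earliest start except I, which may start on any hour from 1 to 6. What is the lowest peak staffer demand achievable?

12

I@1: h1:14  h2:12  h3:8  h4:4  h5:0  h6:0 → peak 14
I@2: h1:12  h2:14  h3:8  h4:4  h5:0  h6:0 → peak 14
I@3: h1:12  h2:12  h3:10  h4:4  h5:0  h6:0 → peak 12
I@4: h1:12  h2:12  h3:8  h4:6  h5:0  h6:0 → peak 12
I@5: h1:12  h2:12  h3:8  h4:4  h5:2  h6:0 → peak 12
I@6: h1:12  h2:12  h3:8  h4:4  h5:0  h6:2 → peak 12
Best is I@3, peak 12.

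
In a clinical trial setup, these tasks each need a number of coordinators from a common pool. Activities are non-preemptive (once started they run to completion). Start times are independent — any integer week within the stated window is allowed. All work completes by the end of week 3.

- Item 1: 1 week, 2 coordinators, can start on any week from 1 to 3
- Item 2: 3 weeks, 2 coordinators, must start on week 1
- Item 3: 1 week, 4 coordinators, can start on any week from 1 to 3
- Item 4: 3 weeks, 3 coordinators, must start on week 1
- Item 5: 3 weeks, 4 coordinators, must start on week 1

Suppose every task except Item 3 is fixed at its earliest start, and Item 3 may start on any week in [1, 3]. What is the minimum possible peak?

Item 3@1: w1:15  w2:9  w3:9 → peak 15
Item 3@2: w1:11  w2:13  w3:9 → peak 13
Item 3@3: w1:11  w2:9  w3:13 → peak 13
Best is Item 3@2, peak 13.

13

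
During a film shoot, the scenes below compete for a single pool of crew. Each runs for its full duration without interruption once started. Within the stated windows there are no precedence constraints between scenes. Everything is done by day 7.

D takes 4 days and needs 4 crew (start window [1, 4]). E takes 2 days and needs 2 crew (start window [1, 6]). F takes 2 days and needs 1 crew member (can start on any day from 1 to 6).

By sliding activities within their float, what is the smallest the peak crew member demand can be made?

4

Early-start (D@1, E@1, F@1) gives peak 7: d1:7  d2:7  d3:4  d4:4  d5:0  d6:0  d7:0.
Shift E→5, F→5.
Schedule D@1, E@5, F@5: d1:4  d2:4  d3:4  d4:4  d5:3  d6:3  d7:0 — peak 4.
Total crew member-days = 22 over 7 days ⇒ peak ≥ ⌈22/7⌉ = 4, so 4 is optimal.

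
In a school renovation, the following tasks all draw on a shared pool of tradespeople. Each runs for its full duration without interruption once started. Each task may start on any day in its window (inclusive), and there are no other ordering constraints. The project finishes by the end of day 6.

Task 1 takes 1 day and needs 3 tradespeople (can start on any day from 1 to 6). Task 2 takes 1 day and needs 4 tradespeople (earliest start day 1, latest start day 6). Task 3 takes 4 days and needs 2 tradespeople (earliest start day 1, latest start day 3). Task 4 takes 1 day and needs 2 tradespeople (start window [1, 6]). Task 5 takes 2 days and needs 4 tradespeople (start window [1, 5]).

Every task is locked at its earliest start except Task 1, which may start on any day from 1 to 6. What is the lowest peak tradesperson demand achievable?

Task 1@1: d1:15  d2:6  d3:2  d4:2  d5:0  d6:0 → peak 15
Task 1@2: d1:12  d2:9  d3:2  d4:2  d5:0  d6:0 → peak 12
Task 1@3: d1:12  d2:6  d3:5  d4:2  d5:0  d6:0 → peak 12
Task 1@4: d1:12  d2:6  d3:2  d4:5  d5:0  d6:0 → peak 12
Task 1@5: d1:12  d2:6  d3:2  d4:2  d5:3  d6:0 → peak 12
Task 1@6: d1:12  d2:6  d3:2  d4:2  d5:0  d6:3 → peak 12
Best is Task 1@2, peak 12.

12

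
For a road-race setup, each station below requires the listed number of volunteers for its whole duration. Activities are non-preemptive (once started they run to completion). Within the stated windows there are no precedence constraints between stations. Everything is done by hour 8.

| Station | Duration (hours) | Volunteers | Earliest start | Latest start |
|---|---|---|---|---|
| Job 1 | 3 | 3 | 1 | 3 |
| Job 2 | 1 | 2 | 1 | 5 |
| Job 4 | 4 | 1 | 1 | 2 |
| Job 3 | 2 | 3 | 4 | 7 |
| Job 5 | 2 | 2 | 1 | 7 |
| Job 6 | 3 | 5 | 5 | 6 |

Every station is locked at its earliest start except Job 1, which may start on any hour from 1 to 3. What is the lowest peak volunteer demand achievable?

Job 1@1: h1:8  h2:6  h3:4  h4:4  h5:8  h6:5  h7:5  h8:0 → peak 8
Job 1@2: h1:5  h2:6  h3:4  h4:7  h5:8  h6:5  h7:5  h8:0 → peak 8
Job 1@3: h1:5  h2:3  h3:4  h4:7  h5:11  h6:5  h7:5  h8:0 → peak 11
Best is Job 1@1, peak 8.

8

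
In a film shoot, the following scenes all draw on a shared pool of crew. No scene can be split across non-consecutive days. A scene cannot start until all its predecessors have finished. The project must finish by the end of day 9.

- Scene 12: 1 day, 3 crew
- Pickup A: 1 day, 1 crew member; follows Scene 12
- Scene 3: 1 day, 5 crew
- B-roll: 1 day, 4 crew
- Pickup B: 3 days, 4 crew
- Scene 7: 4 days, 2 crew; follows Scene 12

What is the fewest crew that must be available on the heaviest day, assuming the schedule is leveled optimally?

6

Early-start (Scene 12@1, Pickup A@2, Scene 3@1, B-roll@1, Pickup B@1, Scene 7@2) gives peak 16: d1:16  d2:7  d3:6  d4:2  d5:2  d6:0  d7:0  d8:0  d9:0.
Shift Scene 3→2, B-roll→3, Pickup B→4, Scene 7→3.
Schedule Scene 12@1, Pickup A@2, Scene 3@2, B-roll@3, Pickup B@4, Scene 7@3: d1:3  d2:6  d3:6  d4:6  d5:6  d6:6  d7:0  d8:0  d9:0 — peak 6.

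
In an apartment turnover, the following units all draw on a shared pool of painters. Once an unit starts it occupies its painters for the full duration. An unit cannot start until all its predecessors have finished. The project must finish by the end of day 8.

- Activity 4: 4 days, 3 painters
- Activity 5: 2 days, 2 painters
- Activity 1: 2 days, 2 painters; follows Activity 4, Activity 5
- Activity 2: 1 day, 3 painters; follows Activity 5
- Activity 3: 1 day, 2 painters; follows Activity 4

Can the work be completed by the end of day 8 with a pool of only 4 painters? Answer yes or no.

The minimum achievable peak is 5; 4 < 5, so no feasible schedule stays within the cap.

no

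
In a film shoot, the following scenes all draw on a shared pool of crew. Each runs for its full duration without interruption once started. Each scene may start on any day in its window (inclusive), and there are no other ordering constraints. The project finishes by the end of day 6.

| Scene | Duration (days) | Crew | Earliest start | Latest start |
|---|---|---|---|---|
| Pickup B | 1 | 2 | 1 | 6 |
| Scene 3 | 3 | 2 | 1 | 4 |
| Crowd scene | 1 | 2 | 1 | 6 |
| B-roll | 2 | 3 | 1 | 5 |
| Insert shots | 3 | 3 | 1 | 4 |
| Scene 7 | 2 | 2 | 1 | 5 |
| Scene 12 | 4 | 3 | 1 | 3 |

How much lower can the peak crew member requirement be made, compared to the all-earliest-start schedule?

9

Early-start peak: d1:17  d2:13  d3:8  d4:3  d5:0  d6:0 ⇒ 17.
Leveled (Pickup B@1, Scene 3@1, Crowd scene@1, B-roll@2, Insert shots@4, Scene 7@1, Scene 12@3): d1:8  d2:7  d3:8  d4:6  d5:6  d6:6 ⇒ 8.
Reduction 17 − 8 = 9.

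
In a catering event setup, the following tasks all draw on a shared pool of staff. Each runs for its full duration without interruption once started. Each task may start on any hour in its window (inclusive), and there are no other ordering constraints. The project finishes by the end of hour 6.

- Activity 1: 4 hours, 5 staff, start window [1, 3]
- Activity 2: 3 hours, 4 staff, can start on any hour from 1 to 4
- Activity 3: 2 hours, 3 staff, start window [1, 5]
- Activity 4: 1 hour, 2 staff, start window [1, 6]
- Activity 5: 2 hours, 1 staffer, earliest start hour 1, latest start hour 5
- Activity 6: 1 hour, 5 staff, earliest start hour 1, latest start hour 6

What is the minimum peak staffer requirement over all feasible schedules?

Early-start (Activity 1@1, Activity 2@1, Activity 3@1, Activity 4@1, Activity 5@1, Activity 6@1) gives peak 20: h1:20  h2:13  h3:9  h4:5  h5:0  h6:0.
Shift Activity 3→4, Activity 4→5, Activity 5→4, Activity 6→6.
Schedule Activity 1@1, Activity 2@1, Activity 3@4, Activity 4@5, Activity 5@4, Activity 6@6: h1:9  h2:9  h3:9  h4:9  h5:6  h6:5 — peak 9.

9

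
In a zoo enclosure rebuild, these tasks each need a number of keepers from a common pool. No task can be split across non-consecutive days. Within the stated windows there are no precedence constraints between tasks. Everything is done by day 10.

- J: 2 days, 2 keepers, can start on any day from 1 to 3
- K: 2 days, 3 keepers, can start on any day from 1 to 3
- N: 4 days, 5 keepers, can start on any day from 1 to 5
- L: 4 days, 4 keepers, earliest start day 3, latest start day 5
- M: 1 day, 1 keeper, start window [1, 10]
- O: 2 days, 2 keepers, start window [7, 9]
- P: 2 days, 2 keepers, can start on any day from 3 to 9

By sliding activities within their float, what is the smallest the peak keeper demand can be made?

8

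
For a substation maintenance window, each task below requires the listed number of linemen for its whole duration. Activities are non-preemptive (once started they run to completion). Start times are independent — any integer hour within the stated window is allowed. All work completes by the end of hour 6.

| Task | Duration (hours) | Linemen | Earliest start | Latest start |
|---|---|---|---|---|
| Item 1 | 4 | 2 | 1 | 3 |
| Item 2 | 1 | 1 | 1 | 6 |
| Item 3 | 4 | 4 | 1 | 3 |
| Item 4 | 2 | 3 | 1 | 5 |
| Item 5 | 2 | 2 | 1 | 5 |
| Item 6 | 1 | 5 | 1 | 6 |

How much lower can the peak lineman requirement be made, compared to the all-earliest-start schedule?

Early-start peak: h1:17  h2:11  h3:6  h4:6  h5:0  h6:0 ⇒ 17.
Leveled (Item 1@1, Item 2@1, Item 3@1, Item 4@5, Item 5@2, Item 6@5): h1:7  h2:8  h3:8  h4:6  h5:8  h6:3 ⇒ 8.
Reduction 17 − 8 = 9.

9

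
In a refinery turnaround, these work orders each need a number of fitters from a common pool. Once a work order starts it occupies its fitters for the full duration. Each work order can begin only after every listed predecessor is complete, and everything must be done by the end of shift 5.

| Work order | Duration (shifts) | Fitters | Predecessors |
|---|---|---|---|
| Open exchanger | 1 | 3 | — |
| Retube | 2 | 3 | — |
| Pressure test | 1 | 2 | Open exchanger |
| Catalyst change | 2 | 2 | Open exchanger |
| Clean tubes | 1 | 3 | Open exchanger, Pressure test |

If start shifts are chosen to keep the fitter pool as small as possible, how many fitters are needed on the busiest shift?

5

Early-start (Open exchanger@1, Retube@1, Pressure test@2, Catalyst change@2, Clean tubes@3) gives peak 7: s1:6  s2:7  s3:5  s4:0  s5:0.
Shift Retube→2, Catalyst change→3, Clean tubes→4.
Schedule Open exchanger@1, Retube@2, Pressure test@2, Catalyst change@3, Clean tubes@4: s1:3  s2:5  s3:5  s4:5  s5:0 — peak 5.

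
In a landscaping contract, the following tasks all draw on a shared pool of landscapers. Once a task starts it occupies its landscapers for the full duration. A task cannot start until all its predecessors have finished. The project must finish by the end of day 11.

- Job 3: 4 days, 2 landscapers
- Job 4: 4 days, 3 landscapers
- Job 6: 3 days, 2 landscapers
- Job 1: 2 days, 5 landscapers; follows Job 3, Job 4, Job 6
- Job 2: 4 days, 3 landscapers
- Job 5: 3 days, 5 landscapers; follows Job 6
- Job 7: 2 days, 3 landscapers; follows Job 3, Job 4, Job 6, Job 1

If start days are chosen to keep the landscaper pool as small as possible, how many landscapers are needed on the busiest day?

8

Early-start (Job 3@1, Job 4@1, Job 6@1, Job 1@5, Job 2@1, Job 5@4, Job 7@7) gives peak 13: d1:10  d2:10  d3:10  d4:13  d5:10  d6:10  d7:3  d8:3  d9:0  d10:0  d11:0.
Shift Job 2→4, Job 5→7, Job 7→8.
Schedule Job 3@1, Job 4@1, Job 6@1, Job 1@5, Job 2@4, Job 5@7, Job 7@8: d1:7  d2:7  d3:7  d4:8  d5:8  d6:8  d7:8  d8:8  d9:8  d10:0  d11:0 — peak 8.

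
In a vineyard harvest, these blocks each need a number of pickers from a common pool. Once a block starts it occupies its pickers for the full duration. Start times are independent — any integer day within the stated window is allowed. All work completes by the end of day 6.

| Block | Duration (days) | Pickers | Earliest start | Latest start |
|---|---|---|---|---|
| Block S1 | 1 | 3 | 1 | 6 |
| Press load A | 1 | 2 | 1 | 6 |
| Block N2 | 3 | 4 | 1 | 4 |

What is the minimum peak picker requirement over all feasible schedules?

Early-start (Block S1@1, Press load A@1, Block N2@1) gives peak 9: d1:9  d2:4  d3:4  d4:0  d5:0  d6:0.
Shift Press load A→2, Block N2→3.
Schedule Block S1@1, Press load A@2, Block N2@3: d1:3  d2:2  d3:4  d4:4  d5:4  d6:0 — peak 4.

4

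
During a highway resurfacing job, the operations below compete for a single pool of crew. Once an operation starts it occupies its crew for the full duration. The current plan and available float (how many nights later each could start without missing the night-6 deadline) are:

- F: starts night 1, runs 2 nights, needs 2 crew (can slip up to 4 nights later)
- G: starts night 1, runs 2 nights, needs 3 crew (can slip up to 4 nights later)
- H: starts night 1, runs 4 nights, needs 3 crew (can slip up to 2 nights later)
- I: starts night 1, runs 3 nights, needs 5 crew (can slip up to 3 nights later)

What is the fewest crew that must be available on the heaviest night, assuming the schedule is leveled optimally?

8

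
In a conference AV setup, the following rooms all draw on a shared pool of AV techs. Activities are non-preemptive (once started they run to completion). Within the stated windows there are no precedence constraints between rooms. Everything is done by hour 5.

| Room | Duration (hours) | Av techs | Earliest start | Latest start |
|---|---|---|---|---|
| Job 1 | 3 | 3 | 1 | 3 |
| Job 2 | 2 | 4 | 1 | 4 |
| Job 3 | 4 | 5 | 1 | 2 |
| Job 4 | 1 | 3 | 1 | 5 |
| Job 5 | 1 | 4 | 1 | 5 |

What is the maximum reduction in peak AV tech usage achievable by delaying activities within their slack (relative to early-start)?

Early-start peak: h1:19  h2:12  h3:8  h4:5  h5:0 ⇒ 19.
Leveled (Job 1@1, Job 2@4, Job 3@2, Job 4@1, Job 5@1): h1:10  h2:8  h3:8  h4:9  h5:9 ⇒ 10.
Reduction 19 − 10 = 9.

9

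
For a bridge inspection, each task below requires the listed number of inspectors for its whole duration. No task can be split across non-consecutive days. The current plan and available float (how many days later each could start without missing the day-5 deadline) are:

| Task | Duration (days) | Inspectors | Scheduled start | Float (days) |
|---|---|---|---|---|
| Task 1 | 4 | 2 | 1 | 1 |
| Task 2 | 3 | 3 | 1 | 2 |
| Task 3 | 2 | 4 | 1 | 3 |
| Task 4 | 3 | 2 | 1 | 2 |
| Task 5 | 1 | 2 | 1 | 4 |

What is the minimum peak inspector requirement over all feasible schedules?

Early-start (Task 1@1, Task 2@1, Task 3@1, Task 4@1, Task 5@1) gives peak 13: d1:13  d2:11  d3:7  d4:2  d5:0.
Shift Task 3→4, Task 5→5.
Schedule Task 1@1, Task 2@1, Task 3@4, Task 4@1, Task 5@5: d1:7  d2:7  d3:7  d4:6  d5:6 — peak 7.
Total inspector-days = 33 over 5 days ⇒ peak ≥ ⌈33/5⌉ = 7, so 7 is optimal.

7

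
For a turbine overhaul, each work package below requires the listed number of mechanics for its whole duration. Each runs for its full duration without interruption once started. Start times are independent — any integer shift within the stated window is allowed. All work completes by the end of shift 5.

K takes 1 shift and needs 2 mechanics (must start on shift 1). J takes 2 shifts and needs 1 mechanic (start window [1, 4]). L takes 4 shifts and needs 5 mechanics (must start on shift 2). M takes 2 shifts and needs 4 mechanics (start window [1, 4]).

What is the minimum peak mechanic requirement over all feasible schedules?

Early-start (K@1, J@1, L@2, M@1) gives peak 10: s1:7  s2:10  s3:5  s4:5  s5:5.
Shift M→3.
Schedule K@1, J@1, L@2, M@3: s1:3  s2:6  s3:9  s4:9  s5:5 — peak 9.
No arrangement of the 16 feasible schedules does better.

9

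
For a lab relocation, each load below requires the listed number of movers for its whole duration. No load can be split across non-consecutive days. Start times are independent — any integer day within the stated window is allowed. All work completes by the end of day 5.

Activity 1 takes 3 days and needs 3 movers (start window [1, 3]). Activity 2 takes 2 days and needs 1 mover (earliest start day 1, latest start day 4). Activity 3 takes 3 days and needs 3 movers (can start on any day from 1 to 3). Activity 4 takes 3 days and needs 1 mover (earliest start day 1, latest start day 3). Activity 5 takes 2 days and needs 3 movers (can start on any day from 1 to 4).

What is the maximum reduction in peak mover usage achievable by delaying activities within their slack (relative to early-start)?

Early-start peak: d1:11  d2:11  d3:7  d4:0  d5:0 ⇒ 11.
Leveled (Activity 1@1, Activity 2@1, Activity 3@1, Activity 4@3, Activity 5@4): d1:7  d2:7  d3:7  d4:4  d5:4 ⇒ 7.
Reduction 11 − 7 = 4.

4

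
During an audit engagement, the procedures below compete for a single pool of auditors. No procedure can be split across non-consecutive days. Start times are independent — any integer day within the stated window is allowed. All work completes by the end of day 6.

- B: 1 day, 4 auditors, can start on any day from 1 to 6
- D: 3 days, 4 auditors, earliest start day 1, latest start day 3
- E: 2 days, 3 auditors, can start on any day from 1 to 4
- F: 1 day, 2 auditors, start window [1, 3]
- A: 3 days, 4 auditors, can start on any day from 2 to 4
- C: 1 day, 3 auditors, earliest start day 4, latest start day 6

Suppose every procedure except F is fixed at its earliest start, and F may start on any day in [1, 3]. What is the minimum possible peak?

11

F@1: d1:13  d2:11  d3:8  d4:7  d5:0  d6:0 → peak 13
F@2: d1:11  d2:13  d3:8  d4:7  d5:0  d6:0 → peak 13
F@3: d1:11  d2:11  d3:10  d4:7  d5:0  d6:0 → peak 11
Best is F@3, peak 11.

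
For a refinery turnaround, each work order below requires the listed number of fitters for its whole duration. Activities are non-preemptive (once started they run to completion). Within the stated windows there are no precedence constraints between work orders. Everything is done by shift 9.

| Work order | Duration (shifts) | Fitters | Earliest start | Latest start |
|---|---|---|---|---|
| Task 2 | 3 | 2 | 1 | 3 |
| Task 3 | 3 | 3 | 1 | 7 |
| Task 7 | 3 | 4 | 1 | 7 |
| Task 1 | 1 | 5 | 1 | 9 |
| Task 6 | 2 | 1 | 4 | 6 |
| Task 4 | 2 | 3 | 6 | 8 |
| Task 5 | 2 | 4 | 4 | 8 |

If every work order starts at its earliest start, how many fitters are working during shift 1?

At early start, shift 1 has: Task 2, Task 3, Task 7, Task 1.
Demand: 2 + 3 + 4 + 5 = 14.

14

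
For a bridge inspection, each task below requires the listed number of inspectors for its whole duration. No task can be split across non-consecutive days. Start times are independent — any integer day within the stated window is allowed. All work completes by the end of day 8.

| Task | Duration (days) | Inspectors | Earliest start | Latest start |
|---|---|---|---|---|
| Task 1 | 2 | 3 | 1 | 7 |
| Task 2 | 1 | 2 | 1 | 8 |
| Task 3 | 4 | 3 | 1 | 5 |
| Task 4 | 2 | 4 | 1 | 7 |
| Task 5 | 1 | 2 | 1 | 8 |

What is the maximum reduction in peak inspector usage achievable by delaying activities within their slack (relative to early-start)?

9

Early-start peak: d1:14  d2:10  d3:3  d4:3  d5:0  d6:0  d7:0  d8:0 ⇒ 14.
Leveled (Task 1@1, Task 2@1, Task 3@3, Task 4@7, Task 5@2): d1:5  d2:5  d3:3  d4:3  d5:3  d6:3  d7:4  d8:4 ⇒ 5.
Reduction 14 − 5 = 9.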